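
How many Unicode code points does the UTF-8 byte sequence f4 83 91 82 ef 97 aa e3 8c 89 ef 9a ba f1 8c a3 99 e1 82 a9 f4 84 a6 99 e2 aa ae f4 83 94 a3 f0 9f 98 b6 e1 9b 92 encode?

Byte at offset 0: 0xF4 = 11110100 → 4-byte char (#1). Advance 4.
Byte at offset 4: 0xEF = 11101111 → 3-byte char (#2). Advance 3.
Byte at offset 7: 0xE3 = 11100011 → 3-byte char (#3). Advance 3.
Byte at offset 10: 0xEF = 11101111 → 3-byte char (#4). Advance 3.
Byte at offset 13: 0xF1 = 11110001 → 4-byte char (#5). Advance 4.
Byte at offset 17: 0xE1 = 11100001 → 3-byte char (#6). Advance 3.
Byte at offset 20: 0xF4 = 11110100 → 4-byte char (#7). Advance 4.
Byte at offset 24: 0xE2 = 11100010 → 3-byte char (#8). Advance 3.
Byte at offset 27: 0xF4 = 11110100 → 4-byte char (#9). Advance 4.
Byte at offset 31: 0xF0 = 11110000 → 4-byte char (#10). Advance 4.
Byte at offset 35: 0xE1 = 11100001 → 3-byte char (#11). Advance 3.
Reached end at offset 38 after 11 code points.

11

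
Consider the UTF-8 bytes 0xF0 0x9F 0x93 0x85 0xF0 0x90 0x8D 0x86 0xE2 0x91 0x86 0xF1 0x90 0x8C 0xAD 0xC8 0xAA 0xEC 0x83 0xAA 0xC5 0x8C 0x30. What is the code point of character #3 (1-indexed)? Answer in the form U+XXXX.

U+2446

Offset 0: leading byte 0xF0 = 11110000 → 4-byte char #1 = F0 9F 93 85.
Offset 4: leading byte 0xF0 = 11110000 → 4-byte char #2 = F0 90 8D 86.
Offset 8: leading byte 0xE2 = 11100010 → 3-byte char #3 = E2 91 86.
Leading byte 0xE2 = 11100010 matches 1110xxxx → 3-byte sequence.
Byte 1: 0xE2 = 11100010, payload 0010 (4 bits).
Byte 2: 0x91 = 10010001 (10xxxxxx ✓), payload 010001.
Byte 3: 0x86 = 10000110 (10xxxxxx ✓), payload 000110.
Concatenate: 0010010001000110 = 0x2446 (16 bits → U+2446).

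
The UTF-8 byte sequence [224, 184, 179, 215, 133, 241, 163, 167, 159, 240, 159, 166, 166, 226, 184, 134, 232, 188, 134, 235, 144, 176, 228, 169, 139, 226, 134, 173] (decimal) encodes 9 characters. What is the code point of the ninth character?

Offset 0: leading byte 0xE0 = 11100000 → 3-byte char #1 = E0 B8 B3.
Offset 3: leading byte 0xD7 = 11010111 → 2-byte char #2 = D7 85.
Offset 5: leading byte 0xF1 = 11110001 → 4-byte char #3 = F1 A3 A7 9F.
Offset 9: leading byte 0xF0 = 11110000 → 4-byte char #4 = F0 9F A6 A6.
Offset 13: leading byte 0xE2 = 11100010 → 3-byte char #5 = E2 B8 86.
Offset 16: leading byte 0xE8 = 11101000 → 3-byte char #6 = E8 BC 86.
Offset 19: leading byte 0xEB = 11101011 → 3-byte char #7 = EB 90 B0.
Offset 22: leading byte 0xE4 = 11100100 → 3-byte char #8 = E4 A9 8B.
Offset 25: leading byte 0xE2 = 11100010 → 3-byte char #9 = E2 86 AD.
Leading byte 0xE2 = 11100010 matches 1110xxxx → 3-byte sequence.
Byte 1: 0xE2 = 11100010, payload 0010 (4 bits).
Byte 2: 0x86 = 10000110 (10xxxxxx ✓), payload 000110.
Byte 3: 0xAD = 10101101 (10xxxxxx ✓), payload 101101.
Concatenate: 0010000110101101 = 0x21AD (16 bits → U+21AD).

U+21AD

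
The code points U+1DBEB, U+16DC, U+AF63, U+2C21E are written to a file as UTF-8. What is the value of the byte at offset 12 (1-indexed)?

1-indexed offset 12 is 0-indexed offset 11.
U+1DBEB → 4-byte form F0 9D AF AB at offsets 0–3.
U+16DC → 3-byte form E1 9B 9C at offsets 4–6.
U+AF63 → 3-byte form EA BD A3 at offsets 7–9.
U+2C21E → 4-byte form F0 AC 88 9E at offsets 10–13.
Offset 11 falls in char 4's range; it's byte 2 of F0 AC 88 9E = 0xAC.

0xAC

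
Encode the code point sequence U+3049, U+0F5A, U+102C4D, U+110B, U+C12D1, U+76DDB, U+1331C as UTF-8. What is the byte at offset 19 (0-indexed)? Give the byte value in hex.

0xB7

U+3049 → 3-byte form E3 81 89 at offsets 0–2.
U+0F5A → 3-byte form E0 BD 9A at offsets 3–5.
U+102C4D → 4-byte form F4 82 B1 8D at offsets 6–9.
U+110B → 3-byte form E1 84 8B at offsets 10–12.
U+C12D1 → 4-byte form F3 81 8B 91 at offsets 13–16.
U+76DDB → 4-byte form F1 B6 B7 9B at offsets 17–20.
Offset 19 falls in char 6's range; it's byte 3 of F1 B6 B7 9B = 0xB7.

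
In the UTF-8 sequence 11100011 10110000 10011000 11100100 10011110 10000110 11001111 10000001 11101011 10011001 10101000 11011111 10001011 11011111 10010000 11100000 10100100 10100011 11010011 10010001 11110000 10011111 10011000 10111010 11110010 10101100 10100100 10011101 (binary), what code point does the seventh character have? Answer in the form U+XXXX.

U+0923

Offset 0: leading byte 0xE3 = 11100011 → 3-byte char #1 = E3 B0 98.
Offset 3: leading byte 0xE4 = 11100100 → 3-byte char #2 = E4 9E 86.
Offset 6: leading byte 0xCF = 11001111 → 2-byte char #3 = CF 81.
Offset 8: leading byte 0xEB = 11101011 → 3-byte char #4 = EB 99 A8.
Offset 11: leading byte 0xDF = 11011111 → 2-byte char #5 = DF 8B.
Offset 13: leading byte 0xDF = 11011111 → 2-byte char #6 = DF 90.
Offset 15: leading byte 0xE0 = 11100000 → 3-byte char #7 = E0 A4 A3.
Leading byte 0xE0 = 11100000 matches 1110xxxx → 3-byte sequence.
Byte 1: 0xE0 = 11100000, payload 0000 (4 bits).
Byte 2: 0xA4 = 10100100 (10xxxxxx ✓), payload 100100.
Byte 3: 0xA3 = 10100011 (10xxxxxx ✓), payload 100011.
Concatenate: 0000100100100011 = 0x923 (16 bits → U+0923).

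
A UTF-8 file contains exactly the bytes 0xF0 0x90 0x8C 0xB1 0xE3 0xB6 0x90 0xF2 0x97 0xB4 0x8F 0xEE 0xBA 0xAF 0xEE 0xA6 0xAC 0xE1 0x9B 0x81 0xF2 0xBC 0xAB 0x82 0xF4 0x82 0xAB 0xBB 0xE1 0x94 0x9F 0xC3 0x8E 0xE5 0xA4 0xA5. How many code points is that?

Byte at offset 0: 0xF0 = 11110000 → 4-byte char (#1). Advance 4.
Byte at offset 4: 0xE3 = 11100011 → 3-byte char (#2). Advance 3.
Byte at offset 7: 0xF2 = 11110010 → 4-byte char (#3). Advance 4.
Byte at offset 11: 0xEE = 11101110 → 3-byte char (#4). Advance 3.
Byte at offset 14: 0xEE = 11101110 → 3-byte char (#5). Advance 3.
Byte at offset 17: 0xE1 = 11100001 → 3-byte char (#6). Advance 3.
Byte at offset 20: 0xF2 = 11110010 → 4-byte char (#7). Advance 4.
Byte at offset 24: 0xF4 = 11110100 → 4-byte char (#8). Advance 4.
Byte at offset 28: 0xE1 = 11100001 → 3-byte char (#9). Advance 3.
Byte at offset 31: 0xC3 = 11000011 → 2-byte char (#10). Advance 2.
Byte at offset 33: 0xE5 = 11100101 → 3-byte char (#11). Advance 3.
Reached end at offset 36 after 11 code points.

11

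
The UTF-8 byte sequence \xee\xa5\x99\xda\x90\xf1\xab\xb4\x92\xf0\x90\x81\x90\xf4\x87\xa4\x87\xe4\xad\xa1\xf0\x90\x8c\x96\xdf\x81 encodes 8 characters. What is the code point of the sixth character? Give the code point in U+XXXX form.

Offset 0: leading byte 0xEE = 11101110 → 3-byte char #1 = EE A5 99.
Offset 3: leading byte 0xDA = 11011010 → 2-byte char #2 = DA 90.
Offset 5: leading byte 0xF1 = 11110001 → 4-byte char #3 = F1 AB B4 92.
Offset 9: leading byte 0xF0 = 11110000 → 4-byte char #4 = F0 90 81 90.
Offset 13: leading byte 0xF4 = 11110100 → 4-byte char #5 = F4 87 A4 87.
Offset 17: leading byte 0xE4 = 11100100 → 3-byte char #6 = E4 AD A1.
Leading byte 0xE4 = 11100100 matches 1110xxxx → 3-byte sequence.
Byte 1: 0xE4 = 11100100, payload 0100 (4 bits).
Byte 2: 0xAD = 10101101 (10xxxxxx ✓), payload 101101.
Byte 3: 0xA1 = 10100001 (10xxxxxx ✓), payload 100001.
Concatenate: 0100101101100001 = 0x4B61 (16 bits → U+4B61).

U+4B61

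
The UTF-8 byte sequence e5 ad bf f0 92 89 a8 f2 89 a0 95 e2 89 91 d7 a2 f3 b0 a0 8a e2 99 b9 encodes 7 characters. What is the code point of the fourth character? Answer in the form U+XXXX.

U+2251

Offset 0: leading byte 0xE5 = 11100101 → 3-byte char #1 = E5 AD BF.
Offset 3: leading byte 0xF0 = 11110000 → 4-byte char #2 = F0 92 89 A8.
Offset 7: leading byte 0xF2 = 11110010 → 4-byte char #3 = F2 89 A0 95.
Offset 11: leading byte 0xE2 = 11100010 → 3-byte char #4 = E2 89 91.
Leading byte 0xE2 = 11100010 matches 1110xxxx → 3-byte sequence.
Byte 1: 0xE2 = 11100010, payload 0010 (4 bits).
Byte 2: 0x89 = 10001001 (10xxxxxx ✓), payload 001001.
Byte 3: 0x91 = 10010001 (10xxxxxx ✓), payload 010001.
Concatenate: 0010001001010001 = 0x2251 (16 bits → U+2251).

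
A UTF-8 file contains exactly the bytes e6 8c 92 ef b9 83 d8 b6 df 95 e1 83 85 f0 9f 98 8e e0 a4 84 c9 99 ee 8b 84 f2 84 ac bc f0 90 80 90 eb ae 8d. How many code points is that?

Byte at offset 0: 0xE6 = 11100110 → 3-byte char (#1). Advance 3.
Byte at offset 3: 0xEF = 11101111 → 3-byte char (#2). Advance 3.
Byte at offset 6: 0xD8 = 11011000 → 2-byte char (#3). Advance 2.
Byte at offset 8: 0xDF = 11011111 → 2-byte char (#4). Advance 2.
Byte at offset 10: 0xE1 = 11100001 → 3-byte char (#5). Advance 3.
Byte at offset 13: 0xF0 = 11110000 → 4-byte char (#6). Advance 4.
Byte at offset 17: 0xE0 = 11100000 → 3-byte char (#7). Advance 3.
Byte at offset 20: 0xC9 = 11001001 → 2-byte char (#8). Advance 2.
Byte at offset 22: 0xEE = 11101110 → 3-byte char (#9). Advance 3.
Byte at offset 25: 0xF2 = 11110010 → 4-byte char (#10). Advance 4.
Byte at offset 29: 0xF0 = 11110000 → 4-byte char (#11). Advance 4.
Byte at offset 33: 0xEB = 11101011 → 3-byte char (#12). Advance 3.
Reached end at offset 36 after 12 code points.

12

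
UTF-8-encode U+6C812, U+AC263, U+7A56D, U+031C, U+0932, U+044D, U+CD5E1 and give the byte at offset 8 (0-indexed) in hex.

0xF1

U+6C812 → 4-byte form F1 AC A0 92 at offsets 0–3.
U+AC263 → 4-byte form F2 AC 89 A3 at offsets 4–7.
U+7A56D → 4-byte form F1 BA 95 AD at offsets 8–11.
Offset 8 falls in char 3's range; it's byte 1 of F1 BA 95 AD = 0xF1.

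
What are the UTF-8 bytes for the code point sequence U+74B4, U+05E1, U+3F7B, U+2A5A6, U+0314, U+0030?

U+74B4: 3-byte form → E7 92 B4.
U+05E1: 2-byte form → D7 A1.
U+3F7B: 3-byte form → E3 BD BB.
U+2A5A6: 4-byte form → F0 AA 96 A6.
U+0314: 2-byte form → CC 94.
U+0030: 1-byte form → 30.
Concatenated (15 bytes): E7 92 B4 D7 A1 E3 BD BB F0 AA 96 A6 CC 94 30.

E7 92 B4 D7 A1 E3 BD BB F0 AA 96 A6 CC 94 30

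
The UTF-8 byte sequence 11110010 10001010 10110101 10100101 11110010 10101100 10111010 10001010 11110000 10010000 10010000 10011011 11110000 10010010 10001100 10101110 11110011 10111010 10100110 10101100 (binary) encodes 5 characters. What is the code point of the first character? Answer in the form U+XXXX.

U+8AD65

Offset 0: leading byte 0xF2 = 11110010 → 4-byte char #1 = F2 8A B5 A5.
Leading byte 0xF2 = 11110010 matches 11110xxx → 4-byte sequence.
Byte 1: 0xF2 = 11110010, payload 010 (3 bits).
Byte 2: 0x8A = 10001010 (10xxxxxx ✓), payload 001010.
Byte 3: 0xB5 = 10110101 (10xxxxxx ✓), payload 110101.
Byte 4: 0xA5 = 10100101 (10xxxxxx ✓), payload 100101.
Concatenate: 010001010110101100101 = 0x8AD65 (21 bits → U+8AD65).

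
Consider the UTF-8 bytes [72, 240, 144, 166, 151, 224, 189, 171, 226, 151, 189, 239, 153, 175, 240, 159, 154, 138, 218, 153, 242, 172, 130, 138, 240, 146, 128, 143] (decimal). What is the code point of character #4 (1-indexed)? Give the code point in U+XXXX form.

U+25FD

Offset 0: leading byte 0x48 = 01001000 → 1-byte char #1 = 48.
Offset 1: leading byte 0xF0 = 11110000 → 4-byte char #2 = F0 90 A6 97.
Offset 5: leading byte 0xE0 = 11100000 → 3-byte char #3 = E0 BD AB.
Offset 8: leading byte 0xE2 = 11100010 → 3-byte char #4 = E2 97 BD.
Leading byte 0xE2 = 11100010 matches 1110xxxx → 3-byte sequence.
Byte 1: 0xE2 = 11100010, payload 0010 (4 bits).
Byte 2: 0x97 = 10010111 (10xxxxxx ✓), payload 010111.
Byte 3: 0xBD = 10111101 (10xxxxxx ✓), payload 111101.
Concatenate: 0010010111111101 = 0x25FD (16 bits → U+25FD).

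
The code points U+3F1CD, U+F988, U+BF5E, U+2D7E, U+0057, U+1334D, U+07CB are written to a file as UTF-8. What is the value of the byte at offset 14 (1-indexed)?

1-indexed offset 14 is 0-indexed offset 13.
U+3F1CD → 4-byte form F0 BF 87 8D at offsets 0–3.
U+F988 → 3-byte form EF A6 88 at offsets 4–6.
U+BF5E → 3-byte form EB BD 9E at offsets 7–9.
U+2D7E → 3-byte form E2 B5 BE at offsets 10–12.
U+0057 → 1-byte form 57 at offsets 13–13.
Offset 13 falls in char 5's range; it's byte 1 of 57 = 0x57.

0x57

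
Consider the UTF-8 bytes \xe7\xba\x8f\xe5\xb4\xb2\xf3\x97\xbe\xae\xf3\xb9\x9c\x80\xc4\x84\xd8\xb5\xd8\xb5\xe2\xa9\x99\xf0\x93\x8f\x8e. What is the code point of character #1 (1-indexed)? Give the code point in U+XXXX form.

U+7E8F

Offset 0: leading byte 0xE7 = 11100111 → 3-byte char #1 = E7 BA 8F.
Leading byte 0xE7 = 11100111 matches 1110xxxx → 3-byte sequence.
Byte 1: 0xE7 = 11100111, payload 0111 (4 bits).
Byte 2: 0xBA = 10111010 (10xxxxxx ✓), payload 111010.
Byte 3: 0x8F = 10001111 (10xxxxxx ✓), payload 001111.
Concatenate: 0111111010001111 = 0x7E8F (16 bits → U+7E8F).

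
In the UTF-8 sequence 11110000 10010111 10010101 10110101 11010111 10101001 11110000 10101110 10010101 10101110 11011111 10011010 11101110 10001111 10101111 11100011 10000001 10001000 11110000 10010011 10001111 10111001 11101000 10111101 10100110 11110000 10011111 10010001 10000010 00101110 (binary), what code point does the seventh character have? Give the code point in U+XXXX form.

Offset 0: leading byte 0xF0 = 11110000 → 4-byte char #1 = F0 97 95 B5.
Offset 4: leading byte 0xD7 = 11010111 → 2-byte char #2 = D7 A9.
Offset 6: leading byte 0xF0 = 11110000 → 4-byte char #3 = F0 AE 95 AE.
Offset 10: leading byte 0xDF = 11011111 → 2-byte char #4 = DF 9A.
Offset 12: leading byte 0xEE = 11101110 → 3-byte char #5 = EE 8F AF.
Offset 15: leading byte 0xE3 = 11100011 → 3-byte char #6 = E3 81 88.
Offset 18: leading byte 0xF0 = 11110000 → 4-byte char #7 = F0 93 8F B9.
Leading byte 0xF0 = 11110000 matches 11110xxx → 4-byte sequence.
Byte 1: 0xF0 = 11110000, payload 000 (3 bits).
Byte 2: 0x93 = 10010011 (10xxxxxx ✓), payload 010011.
Byte 3: 0x8F = 10001111 (10xxxxxx ✓), payload 001111.
Byte 4: 0xB9 = 10111001 (10xxxxxx ✓), payload 111001.
Concatenate: 000010011001111111001 = 0x133F9 (21 bits → U+133F9).

U+133F9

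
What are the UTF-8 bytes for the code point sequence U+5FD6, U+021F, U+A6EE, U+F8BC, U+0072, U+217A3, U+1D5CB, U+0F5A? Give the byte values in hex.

U+5FD6: 3-byte form → E5 BF 96.
U+021F: 2-byte form → C8 9F.
U+A6EE: 3-byte form → EA 9B AE.
U+F8BC: 3-byte form → EF A2 BC.
U+0072: 1-byte form → 72.
U+217A3: 4-byte form → F0 A1 9E A3.
U+1D5CB: 4-byte form → F0 9D 97 8B.
U+0F5A: 3-byte form → E0 BD 9A.
Concatenated (23 bytes): E5 BF 96 C8 9F EA 9B AE EF A2 BC 72 F0 A1 9E A3 F0 9D 97 8B E0 BD 9A.

E5 BF 96 C8 9F EA 9B AE EF A2 BC 72 F0 A1 9E A3 F0 9D 97 8B E0 BD 9A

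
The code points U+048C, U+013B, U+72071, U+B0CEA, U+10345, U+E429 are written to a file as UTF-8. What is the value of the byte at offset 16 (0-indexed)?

U+048C → 2-byte form D2 8C at offsets 0–1.
U+013B → 2-byte form C4 BB at offsets 2–3.
U+72071 → 4-byte form F1 B2 81 B1 at offsets 4–7.
U+B0CEA → 4-byte form F2 B0 B3 AA at offsets 8–11.
U+10345 → 4-byte form F0 90 8D 85 at offsets 12–15.
U+E429 → 3-byte form EE 90 A9 at offsets 16–18.
Offset 16 falls in char 6's range; it's byte 1 of EE 90 A9 = 0xEE.

0xEE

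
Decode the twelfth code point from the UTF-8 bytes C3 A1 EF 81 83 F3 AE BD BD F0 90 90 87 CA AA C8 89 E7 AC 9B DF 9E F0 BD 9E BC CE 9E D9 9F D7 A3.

U+05E3

Offset 0: leading byte 0xC3 = 11000011 → 2-byte char #1 = C3 A1.
Offset 2: leading byte 0xEF = 11101111 → 3-byte char #2 = EF 81 83.
Offset 5: leading byte 0xF3 = 11110011 → 4-byte char #3 = F3 AE BD BD.
Offset 9: leading byte 0xF0 = 11110000 → 4-byte char #4 = F0 90 90 87.
Offset 13: leading byte 0xCA = 11001010 → 2-byte char #5 = CA AA.
Offset 15: leading byte 0xC8 = 11001000 → 2-byte char #6 = C8 89.
Offset 17: leading byte 0xE7 = 11100111 → 3-byte char #7 = E7 AC 9B.
Offset 20: leading byte 0xDF = 11011111 → 2-byte char #8 = DF 9E.
Offset 22: leading byte 0xF0 = 11110000 → 4-byte char #9 = F0 BD 9E BC.
Offset 26: leading byte 0xCE = 11001110 → 2-byte char #10 = CE 9E.
Offset 28: leading byte 0xD9 = 11011001 → 2-byte char #11 = D9 9F.
Offset 30: leading byte 0xD7 = 11010111 → 2-byte char #12 = D7 A3.
Leading byte 0xD7 = 11010111 matches 110xxxxx → 2-byte sequence.
Byte 1: 0xD7 = 11010111, payload 10111 (5 bits).
Byte 2: 0xA3 = 10100011 (10xxxxxx ✓), payload 100011.
Concatenate: 10111100011 = 0x5E3 (11 bits → U+05E3).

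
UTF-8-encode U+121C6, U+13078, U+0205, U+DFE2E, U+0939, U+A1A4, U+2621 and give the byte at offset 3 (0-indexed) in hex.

0x86

U+121C6 → 4-byte form F0 92 87 86 at offsets 0–3.
Offset 3 falls in char 1's range; it's byte 4 of F0 92 87 86 = 0x86.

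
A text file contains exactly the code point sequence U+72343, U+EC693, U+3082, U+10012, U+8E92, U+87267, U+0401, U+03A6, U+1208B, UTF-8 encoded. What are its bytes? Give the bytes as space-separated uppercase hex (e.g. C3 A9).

U+72343: 4-byte form → F1 B2 8D 83.
U+EC693: 4-byte form → F3 AC 9A 93.
U+3082: 3-byte form → E3 82 82.
U+10012: 4-byte form → F0 90 80 92.
U+8E92: 3-byte form → E8 BA 92.
U+87267: 4-byte form → F2 87 89 A7.
U+0401: 2-byte form → D0 81.
U+03A6: 2-byte form → CE A6.
U+1208B: 4-byte form → F0 92 82 8B.
Concatenated (30 bytes): F1 B2 8D 83 F3 AC 9A 93 E3 82 82 F0 90 80 92 E8 BA 92 F2 87 89 A7 D0 81 CE A6 F0 92 82 8B.

F1 B2 8D 83 F3 AC 9A 93 E3 82 82 F0 90 80 92 E8 BA 92 F2 87 89 A7 D0 81 CE A6 F0 92 82 8B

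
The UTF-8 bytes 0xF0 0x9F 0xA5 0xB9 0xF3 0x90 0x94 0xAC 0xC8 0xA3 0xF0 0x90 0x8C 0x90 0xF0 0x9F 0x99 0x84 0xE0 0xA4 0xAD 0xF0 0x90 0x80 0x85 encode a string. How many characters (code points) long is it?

7

Byte at offset 0: 0xF0 = 11110000 → 4-byte char (#1). Advance 4.
Byte at offset 4: 0xF3 = 11110011 → 4-byte char (#2). Advance 4.
Byte at offset 8: 0xC8 = 11001000 → 2-byte char (#3). Advance 2.
Byte at offset 10: 0xF0 = 11110000 → 4-byte char (#4). Advance 4.
Byte at offset 14: 0xF0 = 11110000 → 4-byte char (#5). Advance 4.
Byte at offset 18: 0xE0 = 11100000 → 3-byte char (#6). Advance 3.
Byte at offset 21: 0xF0 = 11110000 → 4-byte char (#7). Advance 4.
Reached end at offset 25 after 7 code points.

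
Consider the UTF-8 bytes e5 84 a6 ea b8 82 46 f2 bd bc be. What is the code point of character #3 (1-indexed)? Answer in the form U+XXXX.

Offset 0: leading byte 0xE5 = 11100101 → 3-byte char #1 = E5 84 A6.
Offset 3: leading byte 0xEA = 11101010 → 3-byte char #2 = EA B8 82.
Offset 6: leading byte 0x46 = 01000110 → 1-byte char #3 = 46.
Leading byte 0x46 = 01000110 matches 0xxxxxxx → 1-byte sequence.
Byte 1: 0x46 = 01000110, payload 1000110 (7 bits).
Concatenate: 1000110 = 0x46 (7 bits → U+0046).

U+0046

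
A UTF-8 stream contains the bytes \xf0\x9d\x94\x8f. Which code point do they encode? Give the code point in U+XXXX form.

Leading byte 0xF0 = 11110000 matches 11110xxx → 4-byte sequence.
Byte 1: 0xF0 = 11110000, payload 000 (3 bits).
Byte 2: 0x9D = 10011101 (10xxxxxx ✓), payload 011101.
Byte 3: 0x94 = 10010100 (10xxxxxx ✓), payload 010100.
Byte 4: 0x8F = 10001111 (10xxxxxx ✓), payload 001111.
Concatenate: 000011101010100001111 = 0x1D50F (21 bits → U+1D50F).

U+1D50F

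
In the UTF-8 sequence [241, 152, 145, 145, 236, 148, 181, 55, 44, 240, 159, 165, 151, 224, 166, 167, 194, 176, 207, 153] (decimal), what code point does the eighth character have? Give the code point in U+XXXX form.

Offset 0: leading byte 0xF1 = 11110001 → 4-byte char #1 = F1 98 91 91.
Offset 4: leading byte 0xEC = 11101100 → 3-byte char #2 = EC 94 B5.
Offset 7: leading byte 0x37 = 00110111 → 1-byte char #3 = 37.
Offset 8: leading byte 0x2C = 00101100 → 1-byte char #4 = 2C.
Offset 9: leading byte 0xF0 = 11110000 → 4-byte char #5 = F0 9F A5 97.
Offset 13: leading byte 0xE0 = 11100000 → 3-byte char #6 = E0 A6 A7.
Offset 16: leading byte 0xC2 = 11000010 → 2-byte char #7 = C2 B0.
Offset 18: leading byte 0xCF = 11001111 → 2-byte char #8 = CF 99.
Leading byte 0xCF = 11001111 matches 110xxxxx → 2-byte sequence.
Byte 1: 0xCF = 11001111, payload 01111 (5 bits).
Byte 2: 0x99 = 10011001 (10xxxxxx ✓), payload 011001.
Concatenate: 01111011001 = 0x3D9 (11 bits → U+03D9).

U+03D9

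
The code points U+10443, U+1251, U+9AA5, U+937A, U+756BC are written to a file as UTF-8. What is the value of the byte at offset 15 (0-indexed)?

U+10443 → 4-byte form F0 90 91 83 at offsets 0–3.
U+1251 → 3-byte form E1 89 91 at offsets 4–6.
U+9AA5 → 3-byte form E9 AA A5 at offsets 7–9.
U+937A → 3-byte form E9 8D BA at offsets 10–12.
U+756BC → 4-byte form F1 B5 9A BC at offsets 13–16.
Offset 15 falls in char 5's range; it's byte 3 of F1 B5 9A BC = 0x9A.

0x9A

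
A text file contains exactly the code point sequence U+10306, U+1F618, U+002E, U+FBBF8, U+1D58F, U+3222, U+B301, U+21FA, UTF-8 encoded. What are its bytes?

F0 90 8C 86 F0 9F 98 98 2E F3 BB AF B8 F0 9D 96 8F E3 88 A2 EB 8C 81 E2 87 BA

U+10306: 4-byte form → F0 90 8C 86.
U+1F618: 4-byte form → F0 9F 98 98.
U+002E: 1-byte form → 2E.
U+FBBF8: 4-byte form → F3 BB AF B8.
U+1D58F: 4-byte form → F0 9D 96 8F.
U+3222: 3-byte form → E3 88 A2.
U+B301: 3-byte form → EB 8C 81.
U+21FA: 3-byte form → E2 87 BA.
Concatenated (26 bytes): F0 90 8C 86 F0 9F 98 98 2E F3 BB AF B8 F0 9D 96 8F E3 88 A2 EB 8C 81 E2 87 BA.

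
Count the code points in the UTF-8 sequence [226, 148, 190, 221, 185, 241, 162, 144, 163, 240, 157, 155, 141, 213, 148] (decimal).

5

Byte at offset 0: 0xE2 = 11100010 → 3-byte char (#1). Advance 3.
Byte at offset 3: 0xDD = 11011101 → 2-byte char (#2). Advance 2.
Byte at offset 5: 0xF1 = 11110001 → 4-byte char (#3). Advance 4.
Byte at offset 9: 0xF0 = 11110000 → 4-byte char (#4). Advance 4.
Byte at offset 13: 0xD5 = 11010101 → 2-byte char (#5). Advance 2.
Reached end at offset 15 after 5 code points.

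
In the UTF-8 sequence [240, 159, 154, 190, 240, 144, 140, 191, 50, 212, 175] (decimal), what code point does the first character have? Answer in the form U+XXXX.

U+1F6BE

Offset 0: leading byte 0xF0 = 11110000 → 4-byte char #1 = F0 9F 9A BE.
Leading byte 0xF0 = 11110000 matches 11110xxx → 4-byte sequence.
Byte 1: 0xF0 = 11110000, payload 000 (3 bits).
Byte 2: 0x9F = 10011111 (10xxxxxx ✓), payload 011111.
Byte 3: 0x9A = 10011010 (10xxxxxx ✓), payload 011010.
Byte 4: 0xBE = 10111110 (10xxxxxx ✓), payload 111110.
Concatenate: 000011111011010111110 = 0x1F6BE (21 bits → U+1F6BE).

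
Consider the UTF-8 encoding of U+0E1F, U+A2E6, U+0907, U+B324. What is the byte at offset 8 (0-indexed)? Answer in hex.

U+0E1F → 3-byte form E0 B8 9F at offsets 0–2.
U+A2E6 → 3-byte form EA 8B A6 at offsets 3–5.
U+0907 → 3-byte form E0 A4 87 at offsets 6–8.
Offset 8 falls in char 3's range; it's byte 3 of E0 A4 87 = 0x87.

0x87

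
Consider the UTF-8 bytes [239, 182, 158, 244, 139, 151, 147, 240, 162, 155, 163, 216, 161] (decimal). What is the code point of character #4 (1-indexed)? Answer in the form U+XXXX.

U+0621

Offset 0: leading byte 0xEF = 11101111 → 3-byte char #1 = EF B6 9E.
Offset 3: leading byte 0xF4 = 11110100 → 4-byte char #2 = F4 8B 97 93.
Offset 7: leading byte 0xF0 = 11110000 → 4-byte char #3 = F0 A2 9B A3.
Offset 11: leading byte 0xD8 = 11011000 → 2-byte char #4 = D8 A1.
Leading byte 0xD8 = 11011000 matches 110xxxxx → 2-byte sequence.
Byte 1: 0xD8 = 11011000, payload 11000 (5 bits).
Byte 2: 0xA1 = 10100001 (10xxxxxx ✓), payload 100001.
Concatenate: 11000100001 = 0x621 (11 bits → U+0621).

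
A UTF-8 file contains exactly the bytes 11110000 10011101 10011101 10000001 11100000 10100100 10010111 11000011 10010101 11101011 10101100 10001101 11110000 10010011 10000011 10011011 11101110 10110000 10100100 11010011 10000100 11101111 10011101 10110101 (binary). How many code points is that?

Byte at offset 0: 0xF0 = 11110000 → 4-byte char (#1). Advance 4.
Byte at offset 4: 0xE0 = 11100000 → 3-byte char (#2). Advance 3.
Byte at offset 7: 0xC3 = 11000011 → 2-byte char (#3). Advance 2.
Byte at offset 9: 0xEB = 11101011 → 3-byte char (#4). Advance 3.
Byte at offset 12: 0xF0 = 11110000 → 4-byte char (#5). Advance 4.
Byte at offset 16: 0xEE = 11101110 → 3-byte char (#6). Advance 3.
Byte at offset 19: 0xD3 = 11010011 → 2-byte char (#7). Advance 2.
Byte at offset 21: 0xEF = 11101111 → 3-byte char (#8). Advance 3.
Reached end at offset 24 after 8 code points.

8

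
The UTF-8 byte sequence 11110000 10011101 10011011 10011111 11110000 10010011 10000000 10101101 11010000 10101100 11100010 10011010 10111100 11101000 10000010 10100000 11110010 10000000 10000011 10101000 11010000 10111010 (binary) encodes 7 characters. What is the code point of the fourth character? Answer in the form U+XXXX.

Offset 0: leading byte 0xF0 = 11110000 → 4-byte char #1 = F0 9D 9B 9F.
Offset 4: leading byte 0xF0 = 11110000 → 4-byte char #2 = F0 93 80 AD.
Offset 8: leading byte 0xD0 = 11010000 → 2-byte char #3 = D0 AC.
Offset 10: leading byte 0xE2 = 11100010 → 3-byte char #4 = E2 9A BC.
Leading byte 0xE2 = 11100010 matches 1110xxxx → 3-byte sequence.
Byte 1: 0xE2 = 11100010, payload 0010 (4 bits).
Byte 2: 0x9A = 10011010 (10xxxxxx ✓), payload 011010.
Byte 3: 0xBC = 10111100 (10xxxxxx ✓), payload 111100.
Concatenate: 0010011010111100 = 0x26BC (16 bits → U+26BC).

U+26BC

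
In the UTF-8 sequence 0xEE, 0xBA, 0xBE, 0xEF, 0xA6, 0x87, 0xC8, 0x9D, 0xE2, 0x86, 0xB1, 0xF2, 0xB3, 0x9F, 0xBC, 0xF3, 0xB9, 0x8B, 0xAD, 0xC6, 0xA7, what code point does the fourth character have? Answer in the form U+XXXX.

U+21B1

Offset 0: leading byte 0xEE = 11101110 → 3-byte char #1 = EE BA BE.
Offset 3: leading byte 0xEF = 11101111 → 3-byte char #2 = EF A6 87.
Offset 6: leading byte 0xC8 = 11001000 → 2-byte char #3 = C8 9D.
Offset 8: leading byte 0xE2 = 11100010 → 3-byte char #4 = E2 86 B1.
Leading byte 0xE2 = 11100010 matches 1110xxxx → 3-byte sequence.
Byte 1: 0xE2 = 11100010, payload 0010 (4 bits).
Byte 2: 0x86 = 10000110 (10xxxxxx ✓), payload 000110.
Byte 3: 0xB1 = 10110001 (10xxxxxx ✓), payload 110001.
Concatenate: 0010000110110001 = 0x21B1 (16 bits → U+21B1).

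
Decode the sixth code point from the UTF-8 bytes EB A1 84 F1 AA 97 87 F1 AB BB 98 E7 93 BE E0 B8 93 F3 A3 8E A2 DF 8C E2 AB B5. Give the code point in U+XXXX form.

U+E33A2

Offset 0: leading byte 0xEB = 11101011 → 3-byte char #1 = EB A1 84.
Offset 3: leading byte 0xF1 = 11110001 → 4-byte char #2 = F1 AA 97 87.
Offset 7: leading byte 0xF1 = 11110001 → 4-byte char #3 = F1 AB BB 98.
Offset 11: leading byte 0xE7 = 11100111 → 3-byte char #4 = E7 93 BE.
Offset 14: leading byte 0xE0 = 11100000 → 3-byte char #5 = E0 B8 93.
Offset 17: leading byte 0xF3 = 11110011 → 4-byte char #6 = F3 A3 8E A2.
Leading byte 0xF3 = 11110011 matches 11110xxx → 4-byte sequence.
Byte 1: 0xF3 = 11110011, payload 011 (3 bits).
Byte 2: 0xA3 = 10100011 (10xxxxxx ✓), payload 100011.
Byte 3: 0x8E = 10001110 (10xxxxxx ✓), payload 001110.
Byte 4: 0xA2 = 10100010 (10xxxxxx ✓), payload 100010.
Concatenate: 011100011001110100010 = 0xE33A2 (21 bits → U+E33A2).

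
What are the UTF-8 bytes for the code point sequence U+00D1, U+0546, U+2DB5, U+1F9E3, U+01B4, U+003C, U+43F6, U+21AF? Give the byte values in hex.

C3 91 D5 86 E2 B6 B5 F0 9F A7 A3 C6 B4 3C E4 8F B6 E2 86 AF

U+00D1: 2-byte form → C3 91.
U+0546: 2-byte form → D5 86.
U+2DB5: 3-byte form → E2 B6 B5.
U+1F9E3: 4-byte form → F0 9F A7 A3.
U+01B4: 2-byte form → C6 B4.
U+003C: 1-byte form → 3C.
U+43F6: 3-byte form → E4 8F B6.
U+21AF: 3-byte form → E2 86 AF.
Concatenated (20 bytes): C3 91 D5 86 E2 B6 B5 F0 9F A7 A3 C6 B4 3C E4 8F B6 E2 86 AF.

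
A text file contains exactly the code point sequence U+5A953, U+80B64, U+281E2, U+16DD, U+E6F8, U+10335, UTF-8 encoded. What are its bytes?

F1 9A A5 93 F2 80 AD A4 F0 A8 87 A2 E1 9B 9D EE 9B B8 F0 90 8C B5

U+5A953: 4-byte form → F1 9A A5 93.
U+80B64: 4-byte form → F2 80 AD A4.
U+281E2: 4-byte form → F0 A8 87 A2.
U+16DD: 3-byte form → E1 9B 9D.
U+E6F8: 3-byte form → EE 9B B8.
U+10335: 4-byte form → F0 90 8C B5.
Concatenated (22 bytes): F1 9A A5 93 F2 80 AD A4 F0 A8 87 A2 E1 9B 9D EE 9B B8 F0 90 8C B5.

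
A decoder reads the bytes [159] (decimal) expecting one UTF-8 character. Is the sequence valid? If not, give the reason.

Byte 0x9F = 10011111 has the form 10xxxxxx — a continuation byte — but there is no preceding leading byte.

invalid (continuation byte with no leading byte)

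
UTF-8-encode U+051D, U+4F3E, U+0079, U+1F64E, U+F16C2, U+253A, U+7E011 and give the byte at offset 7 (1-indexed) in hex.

0xF0

1-indexed offset 7 is 0-indexed offset 6.
U+051D → 2-byte form D4 9D at offsets 0–1.
U+4F3E → 3-byte form E4 BC BE at offsets 2–4.
U+0079 → 1-byte form 79 at offsets 5–5.
U+1F64E → 4-byte form F0 9F 99 8E at offsets 6–9.
Offset 6 falls in char 4's range; it's byte 1 of F0 9F 99 8E = 0xF0.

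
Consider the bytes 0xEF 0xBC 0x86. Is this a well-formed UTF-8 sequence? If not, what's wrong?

valid

Leading byte 0xEF = 11101111 → 3-byte form.
Continuation bytes 0xBC=10111100, 0x86=10000110 all match 10xxxxxx.
Decoded value 0xFF06 is ≥ 0x800 (shortest form) and not a surrogate.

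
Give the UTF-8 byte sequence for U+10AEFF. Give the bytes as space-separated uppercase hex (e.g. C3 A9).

U+10AEFF = 0x10AEFF = 1093375 decimal. In range U+10000–U+10FFFF → 4-byte form: 11110xxx 10xxxxxx 10xxxxxx 10xxxxxx.
Binary (21 bits): 100001010111011111111.
Split 3+6+6+6: 100 | 001010 | 111011 | 111111.
Byte 1: 11110100 = 0xF4.
Byte 2: 10001010 = 0x8A.
Byte 3: 10111011 = 0xBB.
Byte 4: 10111111 = 0xBF.

F4 8A BB BF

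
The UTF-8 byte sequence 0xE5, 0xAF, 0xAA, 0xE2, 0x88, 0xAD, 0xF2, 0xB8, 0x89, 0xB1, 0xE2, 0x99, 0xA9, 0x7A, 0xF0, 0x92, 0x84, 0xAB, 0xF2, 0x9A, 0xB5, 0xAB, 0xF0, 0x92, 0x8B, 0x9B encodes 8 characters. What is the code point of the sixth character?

Offset 0: leading byte 0xE5 = 11100101 → 3-byte char #1 = E5 AF AA.
Offset 3: leading byte 0xE2 = 11100010 → 3-byte char #2 = E2 88 AD.
Offset 6: leading byte 0xF2 = 11110010 → 4-byte char #3 = F2 B8 89 B1.
Offset 10: leading byte 0xE2 = 11100010 → 3-byte char #4 = E2 99 A9.
Offset 13: leading byte 0x7A = 01111010 → 1-byte char #5 = 7A.
Offset 14: leading byte 0xF0 = 11110000 → 4-byte char #6 = F0 92 84 AB.
Leading byte 0xF0 = 11110000 matches 11110xxx → 4-byte sequence.
Byte 1: 0xF0 = 11110000, payload 000 (3 bits).
Byte 2: 0x92 = 10010010 (10xxxxxx ✓), payload 010010.
Byte 3: 0x84 = 10000100 (10xxxxxx ✓), payload 000100.
Byte 4: 0xAB = 10101011 (10xxxxxx ✓), payload 101011.
Concatenate: 000010010000100101011 = 0x1212B (21 bits → U+1212B).

U+1212B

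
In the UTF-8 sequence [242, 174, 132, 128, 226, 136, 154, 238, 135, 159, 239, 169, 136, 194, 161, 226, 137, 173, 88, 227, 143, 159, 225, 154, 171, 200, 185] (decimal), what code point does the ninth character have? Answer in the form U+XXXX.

U+16AB

Offset 0: leading byte 0xF2 = 11110010 → 4-byte char #1 = F2 AE 84 80.
Offset 4: leading byte 0xE2 = 11100010 → 3-byte char #2 = E2 88 9A.
Offset 7: leading byte 0xEE = 11101110 → 3-byte char #3 = EE 87 9F.
Offset 10: leading byte 0xEF = 11101111 → 3-byte char #4 = EF A9 88.
Offset 13: leading byte 0xC2 = 11000010 → 2-byte char #5 = C2 A1.
Offset 15: leading byte 0xE2 = 11100010 → 3-byte char #6 = E2 89 AD.
Offset 18: leading byte 0x58 = 01011000 → 1-byte char #7 = 58.
Offset 19: leading byte 0xE3 = 11100011 → 3-byte char #8 = E3 8F 9F.
Offset 22: leading byte 0xE1 = 11100001 → 3-byte char #9 = E1 9A AB.
Leading byte 0xE1 = 11100001 matches 1110xxxx → 3-byte sequence.
Byte 1: 0xE1 = 11100001, payload 0001 (4 bits).
Byte 2: 0x9A = 10011010 (10xxxxxx ✓), payload 011010.
Byte 3: 0xAB = 10101011 (10xxxxxx ✓), payload 101011.
Concatenate: 0001011010101011 = 0x16AB (16 bits → U+16AB).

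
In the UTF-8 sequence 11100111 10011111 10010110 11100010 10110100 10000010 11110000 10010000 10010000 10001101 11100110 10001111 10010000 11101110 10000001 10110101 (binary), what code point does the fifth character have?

U+E075

Offset 0: leading byte 0xE7 = 11100111 → 3-byte char #1 = E7 9F 96.
Offset 3: leading byte 0xE2 = 11100010 → 3-byte char #2 = E2 B4 82.
Offset 6: leading byte 0xF0 = 11110000 → 4-byte char #3 = F0 90 90 8D.
Offset 10: leading byte 0xE6 = 11100110 → 3-byte char #4 = E6 8F 90.
Offset 13: leading byte 0xEE = 11101110 → 3-byte char #5 = EE 81 B5.
Leading byte 0xEE = 11101110 matches 1110xxxx → 3-byte sequence.
Byte 1: 0xEE = 11101110, payload 1110 (4 bits).
Byte 2: 0x81 = 10000001 (10xxxxxx ✓), payload 000001.
Byte 3: 0xB5 = 10110101 (10xxxxxx ✓), payload 110101.
Concatenate: 1110000001110101 = 0xE075 (16 bits → U+E075).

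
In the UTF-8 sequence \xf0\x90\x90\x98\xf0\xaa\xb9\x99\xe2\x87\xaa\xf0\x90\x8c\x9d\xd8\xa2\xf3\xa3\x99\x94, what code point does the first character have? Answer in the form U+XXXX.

U+10418

Offset 0: leading byte 0xF0 = 11110000 → 4-byte char #1 = F0 90 90 98.
Leading byte 0xF0 = 11110000 matches 11110xxx → 4-byte sequence.
Byte 1: 0xF0 = 11110000, payload 000 (3 bits).
Byte 2: 0x90 = 10010000 (10xxxxxx ✓), payload 010000.
Byte 3: 0x90 = 10010000 (10xxxxxx ✓), payload 010000.
Byte 4: 0x98 = 10011000 (10xxxxxx ✓), payload 011000.
Concatenate: 000010000010000011000 = 0x10418 (21 bits → U+10418).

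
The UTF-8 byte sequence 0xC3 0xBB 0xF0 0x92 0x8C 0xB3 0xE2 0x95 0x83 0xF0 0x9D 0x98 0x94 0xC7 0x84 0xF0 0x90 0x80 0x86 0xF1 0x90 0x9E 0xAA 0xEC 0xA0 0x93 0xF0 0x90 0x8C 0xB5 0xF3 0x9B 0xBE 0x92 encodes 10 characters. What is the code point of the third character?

U+2543

Offset 0: leading byte 0xC3 = 11000011 → 2-byte char #1 = C3 BB.
Offset 2: leading byte 0xF0 = 11110000 → 4-byte char #2 = F0 92 8C B3.
Offset 6: leading byte 0xE2 = 11100010 → 3-byte char #3 = E2 95 83.
Leading byte 0xE2 = 11100010 matches 1110xxxx → 3-byte sequence.
Byte 1: 0xE2 = 11100010, payload 0010 (4 bits).
Byte 2: 0x95 = 10010101 (10xxxxxx ✓), payload 010101.
Byte 3: 0x83 = 10000011 (10xxxxxx ✓), payload 000011.
Concatenate: 0010010101000011 = 0x2543 (16 bits → U+2543).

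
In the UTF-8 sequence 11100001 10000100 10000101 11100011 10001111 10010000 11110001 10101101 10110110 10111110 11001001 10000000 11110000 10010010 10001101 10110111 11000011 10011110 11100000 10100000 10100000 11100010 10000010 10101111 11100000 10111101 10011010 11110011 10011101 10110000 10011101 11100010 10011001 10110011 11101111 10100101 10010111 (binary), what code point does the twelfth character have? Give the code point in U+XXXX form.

U+F957

Offset 0: leading byte 0xE1 = 11100001 → 3-byte char #1 = E1 84 85.
Offset 3: leading byte 0xE3 = 11100011 → 3-byte char #2 = E3 8F 90.
Offset 6: leading byte 0xF1 = 11110001 → 4-byte char #3 = F1 AD B6 BE.
Offset 10: leading byte 0xC9 = 11001001 → 2-byte char #4 = C9 80.
Offset 12: leading byte 0xF0 = 11110000 → 4-byte char #5 = F0 92 8D B7.
Offset 16: leading byte 0xC3 = 11000011 → 2-byte char #6 = C3 9E.
Offset 18: leading byte 0xE0 = 11100000 → 3-byte char #7 = E0 A0 A0.
Offset 21: leading byte 0xE2 = 11100010 → 3-byte char #8 = E2 82 AF.
Offset 24: leading byte 0xE0 = 11100000 → 3-byte char #9 = E0 BD 9A.
Offset 27: leading byte 0xF3 = 11110011 → 4-byte char #10 = F3 9D B0 9D.
Offset 31: leading byte 0xE2 = 11100010 → 3-byte char #11 = E2 99 B3.
Offset 34: leading byte 0xEF = 11101111 → 3-byte char #12 = EF A5 97.
Leading byte 0xEF = 11101111 matches 1110xxxx → 3-byte sequence.
Byte 1: 0xEF = 11101111, payload 1111 (4 bits).
Byte 2: 0xA5 = 10100101 (10xxxxxx ✓), payload 100101.
Byte 3: 0x97 = 10010111 (10xxxxxx ✓), payload 010111.
Concatenate: 1111100101010111 = 0xF957 (16 bits → U+F957).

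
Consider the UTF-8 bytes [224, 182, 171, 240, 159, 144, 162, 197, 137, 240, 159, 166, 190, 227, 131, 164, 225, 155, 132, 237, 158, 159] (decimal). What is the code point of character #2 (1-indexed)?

Offset 0: leading byte 0xE0 = 11100000 → 3-byte char #1 = E0 B6 AB.
Offset 3: leading byte 0xF0 = 11110000 → 4-byte char #2 = F0 9F 90 A2.
Leading byte 0xF0 = 11110000 matches 11110xxx → 4-byte sequence.
Byte 1: 0xF0 = 11110000, payload 000 (3 bits).
Byte 2: 0x9F = 10011111 (10xxxxxx ✓), payload 011111.
Byte 3: 0x90 = 10010000 (10xxxxxx ✓), payload 010000.
Byte 4: 0xA2 = 10100010 (10xxxxxx ✓), payload 100010.
Concatenate: 000011111010000100010 = 0x1F422 (21 bits → U+1F422).

U+1F422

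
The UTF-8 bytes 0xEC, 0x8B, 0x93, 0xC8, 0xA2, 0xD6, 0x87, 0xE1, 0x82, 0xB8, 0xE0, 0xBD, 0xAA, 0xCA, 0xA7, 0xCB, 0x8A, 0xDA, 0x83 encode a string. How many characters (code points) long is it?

Byte at offset 0: 0xEC = 11101100 → 3-byte char (#1). Advance 3.
Byte at offset 3: 0xC8 = 11001000 → 2-byte char (#2). Advance 2.
Byte at offset 5: 0xD6 = 11010110 → 2-byte char (#3). Advance 2.
Byte at offset 7: 0xE1 = 11100001 → 3-byte char (#4). Advance 3.
Byte at offset 10: 0xE0 = 11100000 → 3-byte char (#5). Advance 3.
Byte at offset 13: 0xCA = 11001010 → 2-byte char (#6). Advance 2.
Byte at offset 15: 0xCB = 11001011 → 2-byte char (#7). Advance 2.
Byte at offset 17: 0xDA = 11011010 → 2-byte char (#8). Advance 2.
Reached end at offset 19 after 8 code points.

8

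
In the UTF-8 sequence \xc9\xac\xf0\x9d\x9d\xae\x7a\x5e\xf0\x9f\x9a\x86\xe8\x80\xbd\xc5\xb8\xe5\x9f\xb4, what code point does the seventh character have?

U+0178

Offset 0: leading byte 0xC9 = 11001001 → 2-byte char #1 = C9 AC.
Offset 2: leading byte 0xF0 = 11110000 → 4-byte char #2 = F0 9D 9D AE.
Offset 6: leading byte 0x7A = 01111010 → 1-byte char #3 = 7A.
Offset 7: leading byte 0x5E = 01011110 → 1-byte char #4 = 5E.
Offset 8: leading byte 0xF0 = 11110000 → 4-byte char #5 = F0 9F 9A 86.
Offset 12: leading byte 0xE8 = 11101000 → 3-byte char #6 = E8 80 BD.
Offset 15: leading byte 0xC5 = 11000101 → 2-byte char #7 = C5 B8.
Leading byte 0xC5 = 11000101 matches 110xxxxx → 2-byte sequence.
Byte 1: 0xC5 = 11000101, payload 00101 (5 bits).
Byte 2: 0xB8 = 10111000 (10xxxxxx ✓), payload 111000.
Concatenate: 00101111000 = 0x178 (11 bits → U+0178).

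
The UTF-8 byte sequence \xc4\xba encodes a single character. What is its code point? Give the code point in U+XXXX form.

U+013A

Leading byte 0xC4 = 11000100 matches 110xxxxx → 2-byte sequence.
Byte 1: 0xC4 = 11000100, payload 00100 (5 bits).
Byte 2: 0xBA = 10111010 (10xxxxxx ✓), payload 111010.
Concatenate: 00100111010 = 0x13A (11 bits → U+013A).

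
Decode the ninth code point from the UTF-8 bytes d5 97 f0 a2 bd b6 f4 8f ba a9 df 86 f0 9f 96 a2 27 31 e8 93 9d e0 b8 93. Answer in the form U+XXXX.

U+0E13

Offset 0: leading byte 0xD5 = 11010101 → 2-byte char #1 = D5 97.
Offset 2: leading byte 0xF0 = 11110000 → 4-byte char #2 = F0 A2 BD B6.
Offset 6: leading byte 0xF4 = 11110100 → 4-byte char #3 = F4 8F BA A9.
Offset 10: leading byte 0xDF = 11011111 → 2-byte char #4 = DF 86.
Offset 12: leading byte 0xF0 = 11110000 → 4-byte char #5 = F0 9F 96 A2.
Offset 16: leading byte 0x27 = 00100111 → 1-byte char #6 = 27.
Offset 17: leading byte 0x31 = 00110001 → 1-byte char #7 = 31.
Offset 18: leading byte 0xE8 = 11101000 → 3-byte char #8 = E8 93 9D.
Offset 21: leading byte 0xE0 = 11100000 → 3-byte char #9 = E0 B8 93.
Leading byte 0xE0 = 11100000 matches 1110xxxx → 3-byte sequence.
Byte 1: 0xE0 = 11100000, payload 0000 (4 bits).
Byte 2: 0xB8 = 10111000 (10xxxxxx ✓), payload 111000.
Byte 3: 0x93 = 10010011 (10xxxxxx ✓), payload 010011.
Concatenate: 0000111000010011 = 0xE13 (16 bits → U+0E13).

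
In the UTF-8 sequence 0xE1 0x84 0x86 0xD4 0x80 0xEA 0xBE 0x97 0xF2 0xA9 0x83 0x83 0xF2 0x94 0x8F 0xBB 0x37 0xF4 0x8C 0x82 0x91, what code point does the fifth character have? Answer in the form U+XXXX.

U+943FB

Offset 0: leading byte 0xE1 = 11100001 → 3-byte char #1 = E1 84 86.
Offset 3: leading byte 0xD4 = 11010100 → 2-byte char #2 = D4 80.
Offset 5: leading byte 0xEA = 11101010 → 3-byte char #3 = EA BE 97.
Offset 8: leading byte 0xF2 = 11110010 → 4-byte char #4 = F2 A9 83 83.
Offset 12: leading byte 0xF2 = 11110010 → 4-byte char #5 = F2 94 8F BB.
Leading byte 0xF2 = 11110010 matches 11110xxx → 4-byte sequence.
Byte 1: 0xF2 = 11110010, payload 010 (3 bits).
Byte 2: 0x94 = 10010100 (10xxxxxx ✓), payload 010100.
Byte 3: 0x8F = 10001111 (10xxxxxx ✓), payload 001111.
Byte 4: 0xBB = 10111011 (10xxxxxx ✓), payload 111011.
Concatenate: 010010100001111111011 = 0x943FB (21 bits → U+943FB).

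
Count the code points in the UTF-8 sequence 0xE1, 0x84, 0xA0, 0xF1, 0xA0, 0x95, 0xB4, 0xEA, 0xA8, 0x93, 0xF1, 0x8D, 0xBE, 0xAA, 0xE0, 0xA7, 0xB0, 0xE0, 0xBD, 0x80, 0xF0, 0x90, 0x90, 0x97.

Byte at offset 0: 0xE1 = 11100001 → 3-byte char (#1). Advance 3.
Byte at offset 3: 0xF1 = 11110001 → 4-byte char (#2). Advance 4.
Byte at offset 7: 0xEA = 11101010 → 3-byte char (#3). Advance 3.
Byte at offset 10: 0xF1 = 11110001 → 4-byte char (#4). Advance 4.
Byte at offset 14: 0xE0 = 11100000 → 3-byte char (#5). Advance 3.
Byte at offset 17: 0xE0 = 11100000 → 3-byte char (#6). Advance 3.
Byte at offset 20: 0xF0 = 11110000 → 4-byte char (#7). Advance 4.
Reached end at offset 24 after 7 code points.

7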